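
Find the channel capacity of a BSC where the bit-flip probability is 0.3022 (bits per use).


H(p) = -p*log2(p) - (1-p)*log2(1-p) = -0.3022*log2(0.3022) - 0.6978*log2(0.6978) = 0.521725 + 0.362238 = 0.884. C = 1 - H(p) = 1 - 0.884 = 0.116

0.116 bits


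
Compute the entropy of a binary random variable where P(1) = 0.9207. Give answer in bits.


H = -p*log2(p) - (1-p)*log2(1-p). -0.9207*log2(0.9207) = 0.109745; -0.0793*log2(0.0793) = 0.289963. H = 0.109745 + 0.289963 = 0.3997

0.3997 bits


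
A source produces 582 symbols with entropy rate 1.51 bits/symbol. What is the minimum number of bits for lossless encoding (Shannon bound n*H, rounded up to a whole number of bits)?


Minimum bits >= n * H = 582 * 1.51 = 878.82, rounded up to a whole number of bits = 879

879 bits


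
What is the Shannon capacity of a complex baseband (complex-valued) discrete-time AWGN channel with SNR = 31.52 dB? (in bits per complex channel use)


SNR_linear = 10^(31.52/10) = 1419.0575; C = log2(1 + SNR_linear) = log2(1 + 1419.0575) = 10.4717

10.4717 bits/channel use


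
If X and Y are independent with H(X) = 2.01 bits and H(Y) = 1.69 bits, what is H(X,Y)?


For independent variables, H(X,Y) = H(X) + H(Y) = 2.01 + 1.69 = 3.7

3.7 bits


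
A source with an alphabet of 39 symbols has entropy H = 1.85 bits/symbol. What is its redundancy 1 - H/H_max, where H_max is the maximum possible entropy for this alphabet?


H_max = log2(K) = log2(39) = 5.2854 bits/symbol. Redundancy = 1 - H/H_max = 1 - 1.85/5.2854 = 1 - 0.35 = 0.65

0.65


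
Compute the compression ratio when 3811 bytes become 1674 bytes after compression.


Ratio = original / compressed = 3811 / 1674 = 2.2766

2.2766


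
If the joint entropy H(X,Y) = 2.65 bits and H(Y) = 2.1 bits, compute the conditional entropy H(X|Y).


H(X|Y) = H(X,Y) - H(Y) = 2.65 - 2.1 = 0.55

0.55 bits


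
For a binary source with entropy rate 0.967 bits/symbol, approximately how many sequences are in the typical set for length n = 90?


log2|A_typical| = nH = 90 * 0.967 = 87.03, so |A_typical| ~ 2^87.03 = 1.580e+26

1.580e+26


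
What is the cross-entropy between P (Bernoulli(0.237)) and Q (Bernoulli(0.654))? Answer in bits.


H(P,Q) = -p*log2(q) - (1-p)*log2(1-q). -0.237*log2(0.654) = 0.145195; -0.763*log2(0.346) = 1.168272. H(P,Q) = 0.145195 + 1.168272 = 1.3135

1.3135 bits


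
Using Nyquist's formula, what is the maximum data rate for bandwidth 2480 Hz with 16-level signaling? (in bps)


Rate = 2 * B * log2(M) = 2 * 2480 * 4.0 = 19840.0

19840.0 bps


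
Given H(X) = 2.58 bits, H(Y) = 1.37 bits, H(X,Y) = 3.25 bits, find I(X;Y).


I(X;Y) = H(X) + H(Y) - H(X,Y) = 2.58 + 1.37 - 3.25 = 0.7

0.7 bits


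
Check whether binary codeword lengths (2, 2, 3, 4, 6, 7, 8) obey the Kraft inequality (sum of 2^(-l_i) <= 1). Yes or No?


Kraft sum = sum(2^(-l_i)) = 0.7148, need <= 1. Result: satisfied (a binary prefix-free code with these lengths exists)

Yes


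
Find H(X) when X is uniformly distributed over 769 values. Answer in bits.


H = log2(n) = log2(769) = 9.5868

9.5868 bits


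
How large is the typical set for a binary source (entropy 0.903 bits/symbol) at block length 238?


log2|A_typical| = nH = 238 * 0.903 = 214.914, so |A_typical| ~ 2^214.914 = 4.961e+64

4.961e+64


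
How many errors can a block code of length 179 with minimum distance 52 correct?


Correction capability = floor((d-1)/2) = floor((52-1)/2) = 25

25 errors


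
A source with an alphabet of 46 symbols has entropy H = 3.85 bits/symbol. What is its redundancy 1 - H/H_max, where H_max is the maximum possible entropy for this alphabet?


H_max = log2(K) = log2(46) = 5.5236 bits/symbol. Redundancy = 1 - H/H_max = 1 - 3.85/5.5236 = 1 - 0.697 = 0.303

0.303


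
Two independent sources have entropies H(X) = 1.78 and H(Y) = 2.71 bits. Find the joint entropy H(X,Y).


For independent variables, H(X,Y) = H(X) + H(Y) = 1.78 + 2.71 = 4.49

4.49 bits


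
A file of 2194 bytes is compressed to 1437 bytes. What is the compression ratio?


Ratio = original / compressed = 2194 / 1437 = 1.5268

1.5268


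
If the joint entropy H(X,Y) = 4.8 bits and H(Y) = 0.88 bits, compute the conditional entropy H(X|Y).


H(X|Y) = H(X,Y) - H(Y) = 4.8 - 0.88 = 3.92

3.92 bits


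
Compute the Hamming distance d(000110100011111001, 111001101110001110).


Count differing positions: ^ ^ ^ ^ ^ ^ . . ^ ^ . ^ ^ ^ . ^ ^ ^ = 14 differences

14


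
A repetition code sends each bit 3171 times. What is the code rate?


Rate = k/n = 1/3171

1/3171


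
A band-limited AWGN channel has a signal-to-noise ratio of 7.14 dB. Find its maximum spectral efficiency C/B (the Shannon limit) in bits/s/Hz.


SNR_linear = 10^(7.14/10) = 5.1761; C/B = log2(1 + SNR_linear) = log2(1 + 5.1761) = 2.6267

2.6267 bits/s/Hz


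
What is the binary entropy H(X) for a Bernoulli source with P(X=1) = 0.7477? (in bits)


H = -p*log2(p) - (1-p)*log2(1-p). -0.7477*log2(0.7477) = 0.313637; -0.2523*log2(0.2523) = 0.501267. H = 0.313637 + 0.501267 = 0.8149

0.8149 bits


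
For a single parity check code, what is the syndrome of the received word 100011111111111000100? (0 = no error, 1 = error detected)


Syndrome = XOR of all bits = 1 XOR 0 XOR 0 XOR 0 XOR 1 XOR 1 XOR 1 XOR 1 XOR 1 XOR 1 XOR 1 XOR 1 XOR 1 XOR 1 XOR 1 XOR 0 XOR 0 XOR 0 XOR 1 XOR 0 XOR 0 = 1

1


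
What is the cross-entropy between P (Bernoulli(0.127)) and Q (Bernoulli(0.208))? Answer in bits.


H(P,Q) = -p*log2(q) - (1-p)*log2(1-q). -0.127*log2(0.208) = 0.287699; -0.873*log2(0.792) = 0.293701. H(P,Q) = 0.287699 + 0.293701 = 0.5814

0.5814 bits


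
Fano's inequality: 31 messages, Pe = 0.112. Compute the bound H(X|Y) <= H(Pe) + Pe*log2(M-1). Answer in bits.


H(Pe) = -Pe*log2(Pe) - (1-Pe)*log2(1-Pe) = -0.112*log2(0.112) - 0.888*log2(0.888) = 0.353744 + 0.152175 = 0.5059. Pe*log2(M-1) = 0.112*log2(30) = 0.549572. Bound = H(Pe) + Pe*log2(M-1) = 0.353744 + 0.152175 + 0.549572 = 1.0555

1.0555 bits


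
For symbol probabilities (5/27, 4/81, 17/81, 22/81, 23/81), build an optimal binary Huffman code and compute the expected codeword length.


Huffman construction (repeatedly merge the two least-probable nodes; each merge adds 1 bit to every symbol beneath it): 4/81 + 5/27 = 19/81; 17/81 + 19/81 = 4/9; 22/81 + 23/81 = 5/9; 4/9 + 5/9 = 1. Resulting codeword lengths (in the order the probabilities were given): (3, 3, 2, 2, 2). L_avg = sum(p_i * l_i) = 5/27*3 + 4/81*3 + 17/81*2 + 22/81*2 + 23/81*2 = 181/81 = 2.2346

2.2346 bits


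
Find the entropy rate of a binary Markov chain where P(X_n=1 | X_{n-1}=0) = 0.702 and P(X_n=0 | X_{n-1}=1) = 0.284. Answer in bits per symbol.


Stationary distribution: pi_0 = p10/(p01+p10) = 0.288, pi_1 = 0.712. Entropy rate H' = pi_0*H(p01) + pi_1*H(p10) = 0.288*0.8788 + 0.712*0.8608 = 0.866

0.866 bits/symbol


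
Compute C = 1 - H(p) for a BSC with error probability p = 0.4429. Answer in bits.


H(p) = -p*log2(p) - (1-p)*log2(1-p) = -0.4429*log2(0.4429) - 0.5571*log2(0.5571) = 0.520384 + 0.470188 = 0.9906. C = 1 - H(p) = 1 - 0.9906 = 0.0094

0.0094 bits


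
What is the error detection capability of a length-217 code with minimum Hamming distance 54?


Detection capability = d_min - 1 = 54 - 1 = 53

53 errors


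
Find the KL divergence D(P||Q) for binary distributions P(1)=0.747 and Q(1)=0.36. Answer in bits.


KL = p*log2(p/q) + (1-p)*log2((1-p)/(1-q)) = 0.747*log2(0.747/0.36) + 0.253*log2(0.253/0.64) = 0.4479

0.4479 bits


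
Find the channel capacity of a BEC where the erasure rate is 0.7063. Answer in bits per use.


C = 1 - epsilon = 1 - 0.7063 = 0.2937

0.2937 bits


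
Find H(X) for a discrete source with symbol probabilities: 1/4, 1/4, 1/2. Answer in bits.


H = -sum(p_i * log2(p_i)). Terms: -(1/4)*log2(1/4) = 0.500000; -(1/4)*log2(1/4) = 0.500000; -(1/2)*log2(1/2) = 0.500000. H = 0.500000 + 0.500000 + 0.500000 = 1.5

1.5 bits


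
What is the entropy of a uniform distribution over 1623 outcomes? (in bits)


H = log2(n) = log2(1623) = 10.6644

10.6644 bits


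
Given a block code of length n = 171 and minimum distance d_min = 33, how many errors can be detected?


Detection capability = d_min - 1 = 33 - 1 = 32

32 errors


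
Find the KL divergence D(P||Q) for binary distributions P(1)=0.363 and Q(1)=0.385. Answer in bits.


KL = p*log2(p/q) + (1-p)*log2((1-p)/(1-q)) = 0.363*log2(0.363/0.385) + 0.637*log2(0.637/0.615) = 0.0015

0.0015 bits


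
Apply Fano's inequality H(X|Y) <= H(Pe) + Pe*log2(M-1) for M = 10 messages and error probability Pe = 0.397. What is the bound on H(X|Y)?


H(Pe) = -Pe*log2(Pe) - (1-Pe)*log2(1-Pe) = -0.397*log2(0.397) - 0.603*log2(0.603) = 0.529117 + 0.440051 = 0.9692. Pe*log2(M-1) = 0.397*log2(9) = 1.258460. Bound = H(Pe) + Pe*log2(M-1) = 0.529117 + 0.440051 + 1.258460 = 2.2276

2.2276 bits


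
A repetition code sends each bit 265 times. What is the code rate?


Rate = k/n = 1/265

1/265


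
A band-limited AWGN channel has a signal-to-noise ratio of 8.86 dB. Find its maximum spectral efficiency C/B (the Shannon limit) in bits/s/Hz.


SNR_linear = 10^(8.86/10) = 7.6913; C/B = log2(1 + SNR_linear) = log2(1 + 7.6913) = 3.1196

3.1196 bits/s/Hz


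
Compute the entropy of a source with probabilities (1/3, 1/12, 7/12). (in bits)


H = -sum(p_i * log2(p_i)). Terms: -(1/3)*log2(1/3) = 0.528321; -(1/12)*log2(1/12) = 0.298747; -(7/12)*log2(7/12) = 0.453604. H = 0.528321 + 0.298747 + 0.453604 = 1.2807

1.2807 bits


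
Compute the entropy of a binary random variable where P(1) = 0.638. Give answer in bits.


H = -p*log2(p) - (1-p)*log2(1-p). -0.638*log2(0.638) = 0.413661; -0.362*log2(0.362) = 0.530670. H = 0.413661 + 0.530670 = 0.9443

0.9443 bits


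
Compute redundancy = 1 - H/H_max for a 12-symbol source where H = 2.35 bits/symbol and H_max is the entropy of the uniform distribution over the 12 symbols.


H_max = log2(K) = log2(12) = 3.585 bits/symbol. Redundancy = 1 - H/H_max = 1 - 2.35/3.585 = 1 - 0.6555 = 0.3445

0.3445


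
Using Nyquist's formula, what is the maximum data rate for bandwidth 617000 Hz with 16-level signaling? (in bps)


Rate = 2 * B * log2(M) = 2 * 617000 * 4.0 = 4936000.0

4936000.0 bps


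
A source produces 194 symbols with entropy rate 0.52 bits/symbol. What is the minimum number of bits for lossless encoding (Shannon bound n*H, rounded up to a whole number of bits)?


Minimum bits >= n * H = 194 * 0.52 = 100.88, rounded up to a whole number of bits = 101

101 bits


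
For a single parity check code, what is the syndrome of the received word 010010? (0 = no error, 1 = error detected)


Syndrome = XOR of all bits = 0 XOR 1 XOR 0 XOR 0 XOR 1 XOR 0 = 0

0


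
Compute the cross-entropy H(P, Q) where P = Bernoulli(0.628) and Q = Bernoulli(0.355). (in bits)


H(P,Q) = -p*log2(q) - (1-p)*log2(1-q). -0.628*log2(0.355) = 0.938300; -0.372*log2(0.645) = 0.235338. H(P,Q) = 0.938300 + 0.235338 = 1.1736

1.1736 bits


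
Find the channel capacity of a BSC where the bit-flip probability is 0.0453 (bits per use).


H(p) = -p*log2(p) - (1-p)*log2(1-p) = -0.0453*log2(0.0453) - 0.9547*log2(0.9547) = 0.202235 + 0.063851 = 0.2661. C = 1 - H(p) = 1 - 0.2661 = 0.7339

0.7339 bits


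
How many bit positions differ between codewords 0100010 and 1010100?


Count differing positions: ^ ^ ^ . ^ ^ . = 5 differences

5


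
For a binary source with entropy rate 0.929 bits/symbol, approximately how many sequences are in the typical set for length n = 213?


log2|A_typical| = nH = 213 * 0.929 = 197.877, so |A_typical| ~ 2^197.877 = 3.689e+59

3.689e+59


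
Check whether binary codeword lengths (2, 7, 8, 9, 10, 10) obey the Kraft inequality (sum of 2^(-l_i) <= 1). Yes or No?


Kraft sum = sum(2^(-l_i)) = 0.2656, need <= 1. Result: satisfied (a binary prefix-free code with these lengths exists)

Yes


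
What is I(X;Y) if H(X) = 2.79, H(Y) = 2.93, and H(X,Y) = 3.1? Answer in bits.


I(X;Y) = H(X) + H(Y) - H(X,Y) = 2.79 + 2.93 - 3.1 = 2.62

2.62 bits


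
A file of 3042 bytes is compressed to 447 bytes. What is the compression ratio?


Ratio = original / compressed = 3042 / 447 = 6.8054

6.8054


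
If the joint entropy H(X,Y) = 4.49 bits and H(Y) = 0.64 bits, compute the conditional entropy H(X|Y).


H(X|Y) = H(X,Y) - H(Y) = 4.49 - 0.64 = 3.85

3.85 bits


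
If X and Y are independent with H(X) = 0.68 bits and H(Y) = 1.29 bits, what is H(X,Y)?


For independent variables, H(X,Y) = H(X) + H(Y) = 0.68 + 1.29 = 1.97

1.97 bits


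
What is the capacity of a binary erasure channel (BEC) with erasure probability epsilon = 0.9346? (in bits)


C = 1 - epsilon = 1 - 0.9346 = 0.0654

0.0654 bits


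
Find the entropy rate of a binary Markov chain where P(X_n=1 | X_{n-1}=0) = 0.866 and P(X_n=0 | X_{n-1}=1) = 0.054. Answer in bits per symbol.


Stationary distribution: pi_0 = p10/(p01+p10) = 0.0587, pi_1 = 0.9413. Entropy rate H' = pi_0*H(p01) + pi_1*H(p10) = 0.0587*0.5683 + 0.9413*0.3032 = 0.3187

0.3187 bits/symbol


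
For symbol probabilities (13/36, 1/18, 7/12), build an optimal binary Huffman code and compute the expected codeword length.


Huffman construction (repeatedly merge the two least-probable nodes; each merge adds 1 bit to every symbol beneath it): 1/18 + 13/36 = 5/12; 5/12 + 7/12 = 1. Resulting codeword lengths (in the order the probabilities were given): (2, 2, 1). L_avg = sum(p_i * l_i) = 13/36*2 + 1/18*2 + 7/12*1 = 17/12 = 1.4167

1.4167 bits


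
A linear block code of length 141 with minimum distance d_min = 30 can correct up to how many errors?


Correction capability = floor((d-1)/2) = floor((30-1)/2) = 14

14 errors


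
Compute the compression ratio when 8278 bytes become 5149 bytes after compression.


Ratio = original / compressed = 8278 / 5149 = 1.6077

1.6077


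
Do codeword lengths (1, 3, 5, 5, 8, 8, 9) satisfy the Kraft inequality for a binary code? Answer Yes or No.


Kraft sum = sum(2^(-l_i)) = 0.6973, need <= 1. Result: satisfied (a binary prefix-free code with these lengths exists)

Yes


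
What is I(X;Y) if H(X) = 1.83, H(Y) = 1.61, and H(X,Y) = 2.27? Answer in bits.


I(X;Y) = H(X) + H(Y) - H(X,Y) = 1.83 + 1.61 - 2.27 = 1.17

1.17 bits


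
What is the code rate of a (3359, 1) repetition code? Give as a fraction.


Rate = k/n = 1/3359

1/3359


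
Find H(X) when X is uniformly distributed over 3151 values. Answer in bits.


H = log2(n) = log2(3151) = 11.6216

11.6216 bits


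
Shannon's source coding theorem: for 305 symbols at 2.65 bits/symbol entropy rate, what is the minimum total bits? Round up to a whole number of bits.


Minimum bits >= n * H = 305 * 2.65 = 808.25, rounded up to a whole number of bits = 809

809 bits


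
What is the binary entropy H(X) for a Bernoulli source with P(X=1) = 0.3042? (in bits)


H = -p*log2(p) - (1-p)*log2(1-p). -0.3042*log2(0.3042) = 0.522283; -0.6958*log2(0.6958) = 0.364081. H = 0.522283 + 0.364081 = 0.8864

0.8864 bits


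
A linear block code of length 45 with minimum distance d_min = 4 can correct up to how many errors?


Correction capability = floor((d-1)/2) = floor((4-1)/2) = 1

1 errors


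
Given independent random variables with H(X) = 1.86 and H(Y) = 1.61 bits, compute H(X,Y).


For independent variables, H(X,Y) = H(X) + H(Y) = 1.86 + 1.61 = 3.47

3.47 bits


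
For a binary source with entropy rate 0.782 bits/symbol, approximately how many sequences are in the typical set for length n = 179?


log2|A_typical| = nH = 179 * 0.782 = 139.978, so |A_typical| ~ 2^139.978 = 1.373e+42

1.373e+42


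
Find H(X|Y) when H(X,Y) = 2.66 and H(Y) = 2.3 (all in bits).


H(X|Y) = H(X,Y) - H(Y) = 2.66 - 2.3 = 0.36

0.36 bits


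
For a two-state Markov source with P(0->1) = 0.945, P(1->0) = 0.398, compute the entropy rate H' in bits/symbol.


Stationary distribution: pi_0 = p10/(p01+p10) = 0.2964, pi_1 = 0.7036. Entropy rate H' = pi_0*H(p01) + pi_1*H(p10) = 0.2964*0.3073 + 0.7036*0.9698 = 0.7734

0.7734 bits/symbol


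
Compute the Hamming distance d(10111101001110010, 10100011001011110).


Count differing positions: . . . ^ ^ ^ ^ . . . . ^ . ^ ^ . . = 7 differences

7


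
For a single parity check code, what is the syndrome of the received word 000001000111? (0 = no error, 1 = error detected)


Syndrome = XOR of all bits = 0 XOR 0 XOR 0 XOR 0 XOR 0 XOR 1 XOR 0 XOR 0 XOR 0 XOR 1 XOR 1 XOR 1 = 0

0


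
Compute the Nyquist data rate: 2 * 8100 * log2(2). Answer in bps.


Rate = 2 * B * log2(M) = 2 * 8100 * 1.0 = 16200.0

16200.0 bps


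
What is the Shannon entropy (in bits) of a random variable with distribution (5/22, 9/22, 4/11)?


H = -sum(p_i * log2(p_i)). Terms: -(5/22)*log2(5/22) = 0.485796; -(9/22)*log2(9/22) = 0.527525; -(4/11)*log2(4/11) = 0.530702. H = 0.485796 + 0.527525 + 0.530702 = 1.544

1.544 bits


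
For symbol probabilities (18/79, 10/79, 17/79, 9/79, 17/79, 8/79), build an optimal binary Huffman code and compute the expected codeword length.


Huffman construction (repeatedly merge the two least-probable nodes; each merge adds 1 bit to every symbol beneath it): 8/79 + 9/79 = 17/79; 10/79 + 17/79 = 27/79; 17/79 + 17/79 = 34/79; 18/79 + 27/79 = 45/79; 34/79 + 45/79 = 1. Resulting codeword lengths (in the order the probabilities were given): (2, 3, 3, 3, 2, 3). L_avg = sum(p_i * l_i) = 18/79*2 + 10/79*3 + 17/79*3 + 9/79*3 + 17/79*2 + 8/79*3 = 202/79 = 2.557

2.557 bits


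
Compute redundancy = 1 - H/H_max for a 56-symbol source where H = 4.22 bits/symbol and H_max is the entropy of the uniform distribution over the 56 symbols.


H_max = log2(K) = log2(56) = 5.8074 bits/symbol. Redundancy = 1 - H/H_max = 1 - 4.22/5.8074 = 1 - 0.7267 = 0.2733

0.2733


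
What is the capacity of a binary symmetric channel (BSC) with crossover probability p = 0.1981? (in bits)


H(p) = -p*log2(p) - (1-p)*log2(1-p) = -0.1981*log2(0.1981) - 0.8019*log2(0.8019) = 0.462702 + 0.255410 = 0.7181. C = 1 - H(p) = 1 - 0.7181 = 0.2819

0.2819 bits


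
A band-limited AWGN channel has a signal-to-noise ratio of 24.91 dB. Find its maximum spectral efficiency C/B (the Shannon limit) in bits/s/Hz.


SNR_linear = 10^(24.91/10) = 309.7419; C/B = log2(1 + SNR_linear) = log2(1 + 309.7419) = 8.2796

8.2796 bits/s/Hz


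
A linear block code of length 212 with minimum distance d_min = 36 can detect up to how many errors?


Detection capability = d_min - 1 = 36 - 1 = 35

35 errors


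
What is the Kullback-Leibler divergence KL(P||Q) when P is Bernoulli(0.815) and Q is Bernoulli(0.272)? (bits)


KL = p*log2(p/q) + (1-p)*log2((1-p)/(1-q)) = 0.815*log2(0.815/0.272) + 0.185*log2(0.185/0.728) = 0.9247

0.9247 bits


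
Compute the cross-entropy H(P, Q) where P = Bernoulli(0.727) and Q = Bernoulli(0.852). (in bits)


H(P,Q) = -p*log2(q) - (1-p)*log2(1-q). -0.727*log2(0.852) = 0.167991; -0.273*log2(0.148) = 0.752478. H(P,Q) = 0.167991 + 0.752478 = 0.9205

0.9205 bits


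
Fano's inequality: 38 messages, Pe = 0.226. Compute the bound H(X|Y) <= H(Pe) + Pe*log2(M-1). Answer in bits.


H(Pe) = -Pe*log2(Pe) - (1-Pe)*log2(1-Pe) = -0.226*log2(0.226) - 0.774*log2(0.774) = 0.484907 + 0.286066 = 0.771. Pe*log2(M-1) = 0.226*log2(37) = 1.177336. Bound = H(Pe) + Pe*log2(M-1) = 0.484907 + 0.286066 + 1.177336 = 1.9483

1.9483 bits


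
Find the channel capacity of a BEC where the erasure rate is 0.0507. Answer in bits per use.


C = 1 - epsilon = 1 - 0.0507 = 0.9493

0.9493 bits


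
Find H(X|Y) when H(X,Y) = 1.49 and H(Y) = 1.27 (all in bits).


H(X|Y) = H(X,Y) - H(Y) = 1.49 - 1.27 = 0.22

0.22 bits


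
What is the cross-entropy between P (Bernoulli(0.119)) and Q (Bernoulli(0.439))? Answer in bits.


H(P,Q) = -p*log2(q) - (1-p)*log2(1-q). -0.119*log2(0.439) = 0.141337; -0.881*log2(0.561) = 0.734690. H(P,Q) = 0.141337 + 0.734690 = 0.876

0.876 bits


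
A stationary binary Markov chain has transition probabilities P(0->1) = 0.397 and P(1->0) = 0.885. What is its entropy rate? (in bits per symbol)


Stationary distribution: pi_0 = p10/(p01+p10) = 0.6903, pi_1 = 0.3097. Entropy rate H' = pi_0*H(p01) + pi_1*H(p10) = 0.6903*0.9692 + 0.3097*0.5148 = 0.8285

0.8285 bits/symbol


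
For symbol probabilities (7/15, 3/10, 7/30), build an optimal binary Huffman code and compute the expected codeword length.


Huffman construction (repeatedly merge the two least-probable nodes; each merge adds 1 bit to every symbol beneath it): 7/30 + 3/10 = 8/15; 7/15 + 8/15 = 1. Resulting codeword lengths (in the order the probabilities were given): (1, 2, 2). L_avg = sum(p_i * l_i) = 7/15*1 + 3/10*2 + 7/30*2 = 23/15 = 1.5333

1.5333 bits


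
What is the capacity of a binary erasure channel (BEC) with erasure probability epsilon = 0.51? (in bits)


C = 1 - epsilon = 1 - 0.51 = 0.49

0.49 bits


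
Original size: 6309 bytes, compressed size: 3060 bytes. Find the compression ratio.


Ratio = original / compressed = 6309 / 3060 = 2.0618

2.0618


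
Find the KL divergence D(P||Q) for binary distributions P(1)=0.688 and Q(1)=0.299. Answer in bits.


KL = p*log2(p/q) + (1-p)*log2((1-p)/(1-q)) = 0.688*log2(0.688/0.299) + 0.312*log2(0.312/0.701) = 0.4628

0.4628 bits


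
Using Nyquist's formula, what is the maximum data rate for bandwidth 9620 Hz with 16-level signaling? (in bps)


Rate = 2 * B * log2(M) = 2 * 9620 * 4.0 = 76960.0

76960.0 bps


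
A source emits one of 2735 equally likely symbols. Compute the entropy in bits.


H = log2(n) = log2(2735) = 11.4173

11.4173 bits


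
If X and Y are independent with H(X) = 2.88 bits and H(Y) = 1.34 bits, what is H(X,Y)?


For independent variables, H(X,Y) = H(X) + H(Y) = 2.88 + 1.34 = 4.22

4.22 bits


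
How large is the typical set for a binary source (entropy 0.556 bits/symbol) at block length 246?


log2|A_typical| = nH = 246 * 0.556 = 136.776, so |A_typical| ~ 2^136.776 = 1.492e+41

1.492e+41


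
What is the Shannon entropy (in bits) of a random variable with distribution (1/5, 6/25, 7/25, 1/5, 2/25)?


H = -sum(p_i * log2(p_i)). Terms: -(1/5)*log2(1/5) = 0.464386; -(6/25)*log2(6/25) = 0.494134; -(7/25)*log2(7/25) = 0.514220; -(1/5)*log2(1/5) = 0.464386; -(2/25)*log2(2/25) = 0.291508. H = 0.464386 + 0.494134 + 0.514220 + 0.464386 + 0.291508 = 2.2286

2.2286 bits


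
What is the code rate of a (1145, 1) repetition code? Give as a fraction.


Rate = k/n = 1/1145

1/1145


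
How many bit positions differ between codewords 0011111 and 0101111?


Count differing positions: . ^ ^ . . . . = 2 differences

2


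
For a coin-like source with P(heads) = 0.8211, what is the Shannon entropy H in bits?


H = -p*log2(p) - (1-p)*log2(1-p). -0.8211*log2(0.8211) = 0.233496; -0.1789*log2(0.1789) = 0.444168. H = 0.233496 + 0.444168 = 0.6777

0.6777 bits


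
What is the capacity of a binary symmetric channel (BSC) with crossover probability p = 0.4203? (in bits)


H(p) = -p*log2(p) - (1-p)*log2(1-p) = -0.4203*log2(0.4203) - 0.5797*log2(0.5797) = 0.525589 + 0.456005 = 0.9816. C = 1 - H(p) = 1 - 0.9816 = 0.0184

0.0184 bits


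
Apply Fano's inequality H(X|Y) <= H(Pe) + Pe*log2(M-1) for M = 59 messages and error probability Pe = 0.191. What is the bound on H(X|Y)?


H(Pe) = -Pe*log2(Pe) - (1-Pe)*log2(1-Pe) = -0.191*log2(0.191) - 0.809*log2(0.809) = 0.456176 + 0.247383 = 0.7036. Pe*log2(M-1) = 0.191*log2(58) = 1.118874. Bound = H(Pe) + Pe*log2(M-1) = 0.456176 + 0.247383 + 1.118874 = 1.8224

1.8224 bits


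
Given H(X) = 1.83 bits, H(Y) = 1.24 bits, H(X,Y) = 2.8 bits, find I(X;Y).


I(X;Y) = H(X) + H(Y) - H(X,Y) = 1.83 + 1.24 - 2.8 = 0.27

0.27 bits


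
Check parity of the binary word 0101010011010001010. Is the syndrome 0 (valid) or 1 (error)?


Syndrome = XOR of all bits = 0 XOR 1 XOR 0 XOR 1 XOR 0 XOR 1 XOR 0 XOR 0 XOR 1 XOR 1 XOR 0 XOR 1 XOR 0 XOR 0 XOR 0 XOR 1 XOR 0 XOR 1 XOR 0 = 0

0


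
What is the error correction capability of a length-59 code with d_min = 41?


Correction capability = floor((d-1)/2) = floor((41-1)/2) = 20

20 errors


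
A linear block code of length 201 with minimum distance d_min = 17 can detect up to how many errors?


Detection capability = d_min - 1 = 17 - 1 = 16

16 errors


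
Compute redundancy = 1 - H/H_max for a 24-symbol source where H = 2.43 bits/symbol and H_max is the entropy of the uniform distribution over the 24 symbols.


H_max = log2(K) = log2(24) = 4.585 bits/symbol. Redundancy = 1 - H/H_max = 1 - 2.43/4.585 = 1 - 0.53 = 0.47

0.47


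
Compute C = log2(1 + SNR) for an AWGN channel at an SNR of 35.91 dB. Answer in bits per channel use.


SNR_linear = 10^(35.91/10) = 3899.4199; C = log2(1 + SNR_linear) = log2(1 + 3899.4199) = 11.9294

11.9294 bits/channel use


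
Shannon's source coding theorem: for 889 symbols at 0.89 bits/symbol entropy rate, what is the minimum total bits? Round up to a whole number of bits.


Minimum bits >= n * H = 889 * 0.89 = 791.21, rounded up to a whole number of bits = 792

792 bits


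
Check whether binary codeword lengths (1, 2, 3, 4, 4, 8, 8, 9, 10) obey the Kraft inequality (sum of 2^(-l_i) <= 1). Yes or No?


Kraft sum = sum(2^(-l_i)) = 1.0107, need <= 1. Result: violated (a binary prefix-free code with these lengths cannot exist)

No


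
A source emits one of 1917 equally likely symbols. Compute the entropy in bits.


H = log2(n) = log2(1917) = 10.9046

10.9046 bits


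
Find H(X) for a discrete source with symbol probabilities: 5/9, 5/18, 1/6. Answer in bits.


H = -sum(p_i * log2(p_i)). Terms: -(5/9)*log2(5/9) = 0.471109; -(5/18)*log2(5/18) = 0.513332; -(1/6)*log2(1/6) = 0.430827. H = 0.471109 + 0.513332 + 0.430827 = 1.4153

1.4153 bits


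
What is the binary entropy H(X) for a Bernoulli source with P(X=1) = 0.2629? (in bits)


H = -p*log2(p) - (1-p)*log2(1-p). -0.2629*log2(0.2629) = 0.506717; -0.7371*log2(0.7371) = 0.324374. H = 0.506717 + 0.324374 = 0.8311

0.8311 bits


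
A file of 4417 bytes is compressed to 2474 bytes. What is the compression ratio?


Ratio = original / compressed = 4417 / 2474 = 1.7854

1.7854


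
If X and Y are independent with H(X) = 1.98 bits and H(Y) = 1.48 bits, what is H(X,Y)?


For independent variables, H(X,Y) = H(X) + H(Y) = 1.98 + 1.48 = 3.46

3.46 bits


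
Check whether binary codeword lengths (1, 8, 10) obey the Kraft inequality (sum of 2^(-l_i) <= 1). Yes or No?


Kraft sum = sum(2^(-l_i)) = 0.5049, need <= 1. Result: satisfied (a binary prefix-free code with these lengths exists)

Yes


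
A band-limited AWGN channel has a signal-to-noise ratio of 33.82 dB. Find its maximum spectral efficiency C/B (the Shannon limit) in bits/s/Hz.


SNR_linear = 10^(33.82/10) = 2409.9054; C/B = log2(1 + SNR_linear) = log2(1 + 2409.9054) = 11.2354

11.2354 bits/s/Hz


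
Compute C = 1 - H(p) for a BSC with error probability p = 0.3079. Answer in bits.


H(p) = -p*log2(p) - (1-p)*log2(1-p) = -0.3079*log2(0.3079) - 0.6921*log2(0.6921) = 0.523266 + 0.367469 = 0.8907. C = 1 - H(p) = 1 - 0.8907 = 0.1093

0.1093 bits


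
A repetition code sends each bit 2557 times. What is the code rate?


Rate = k/n = 1/2557

1/2557


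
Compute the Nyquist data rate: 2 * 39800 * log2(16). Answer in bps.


Rate = 2 * B * log2(M) = 2 * 39800 * 4.0 = 318400.0

318400.0 bps


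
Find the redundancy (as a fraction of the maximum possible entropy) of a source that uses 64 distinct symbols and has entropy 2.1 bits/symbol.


H_max = log2(K) = log2(64) = 6.0 bits/symbol. Redundancy = 1 - H/H_max = 1 - 2.1/6.0 = 1 - 0.35 = 0.65

0.65


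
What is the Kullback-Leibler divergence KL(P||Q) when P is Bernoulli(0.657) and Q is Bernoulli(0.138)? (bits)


KL = p*log2(p/q) + (1-p)*log2((1-p)/(1-q)) = 0.657*log2(0.657/0.138) + 0.343*log2(0.343/0.862) = 1.023

1.023 bits


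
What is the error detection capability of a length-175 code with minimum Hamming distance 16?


Detection capability = d_min - 1 = 16 - 1 = 15

15 errors


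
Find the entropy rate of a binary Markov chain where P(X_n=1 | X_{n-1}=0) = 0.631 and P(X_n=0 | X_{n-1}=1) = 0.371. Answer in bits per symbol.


Stationary distribution: pi_0 = p10/(p01+p10) = 0.3703, pi_1 = 0.6297. Entropy rate H' = pi_0*H(p01) + pi_1*H(p10) = 0.3703*0.9499 + 0.6297*0.9514 = 0.9509

0.9509 bits/symbol


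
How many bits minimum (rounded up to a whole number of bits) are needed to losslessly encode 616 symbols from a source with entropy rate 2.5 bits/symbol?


Minimum bits >= n * H = 616 * 2.5 = 1540.0, rounded up to a whole number of bits = 1540

1540 bits


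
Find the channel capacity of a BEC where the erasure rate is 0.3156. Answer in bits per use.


C = 1 - epsilon = 1 - 0.3156 = 0.6844

0.6844 bits


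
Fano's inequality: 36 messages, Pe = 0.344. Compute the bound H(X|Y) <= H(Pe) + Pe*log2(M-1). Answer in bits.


H(Pe) = -Pe*log2(Pe) - (1-Pe)*log2(1-Pe) = -0.344*log2(0.344) - 0.656*log2(0.656) = 0.529595 + 0.399000 = 0.9286. Pe*log2(M-1) = 0.344*log2(35) = 1.764473. Bound = H(Pe) + Pe*log2(M-1) = 0.529595 + 0.399000 + 1.764473 = 2.6931

2.6931 bits


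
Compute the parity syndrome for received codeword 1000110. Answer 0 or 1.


Syndrome = XOR of all bits = 1 XOR 0 XOR 0 XOR 0 XOR 1 XOR 1 XOR 0 = 1

1


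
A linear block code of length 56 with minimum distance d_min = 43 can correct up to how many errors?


Correction capability = floor((d-1)/2) = floor((43-1)/2) = 21

21 errors


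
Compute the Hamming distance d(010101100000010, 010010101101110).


Count differing positions: . . . ^ ^ ^ . . ^ ^ . ^ ^ . . = 7 differences

7


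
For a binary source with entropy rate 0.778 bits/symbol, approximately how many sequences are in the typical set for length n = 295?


log2|A_typical| = nH = 295 * 0.778 = 229.51, so |A_typical| ~ 2^229.51 = 1.229e+69

1.229e+69


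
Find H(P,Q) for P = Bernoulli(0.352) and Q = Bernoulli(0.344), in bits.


H(P,Q) = -p*log2(q) - (1-p)*log2(1-q). -0.352*log2(0.344) = 0.541911; -0.648*log2(0.656) = 0.394135. H(P,Q) = 0.541911 + 0.394135 = 0.936

0.936 bits


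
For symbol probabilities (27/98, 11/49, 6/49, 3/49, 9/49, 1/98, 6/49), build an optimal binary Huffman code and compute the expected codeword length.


Huffman construction (repeatedly merge the two least-probable nodes; each merge adds 1 bit to every symbol beneath it): 1/98 + 3/49 = 1/14; 1/14 + 6/49 = 19/98; 6/49 + 9/49 = 15/49; 19/98 + 11/49 = 41/98; 27/98 + 15/49 = 57/98; 41/98 + 57/98 = 1. Resulting codeword lengths (in the order the probabilities were given): (2, 2, 3, 4, 3, 4, 3). L_avg = sum(p_i * l_i) = 27/98*2 + 11/49*2 + 6/49*3 + 3/49*4 + 9/49*3 + 1/98*4 + 6/49*3 = 18/7 = 2.5714

2.5714 bits


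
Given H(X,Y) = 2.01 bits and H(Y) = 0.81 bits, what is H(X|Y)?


H(X|Y) = H(X,Y) - H(Y) = 2.01 - 0.81 = 1.2

1.2 bits


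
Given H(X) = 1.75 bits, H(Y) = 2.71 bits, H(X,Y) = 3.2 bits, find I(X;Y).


I(X;Y) = H(X) + H(Y) - H(X,Y) = 1.75 + 2.71 - 3.2 = 1.26

1.26 bits


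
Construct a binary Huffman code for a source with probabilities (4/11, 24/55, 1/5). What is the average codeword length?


Huffman construction (repeatedly merge the two least-probable nodes; each merge adds 1 bit to every symbol beneath it): 1/5 + 4/11 = 31/55; 24/55 + 31/55 = 1. Resulting codeword lengths (in the order the probabilities were given): (2, 1, 2). L_avg = sum(p_i * l_i) = 4/11*2 + 24/55*1 + 1/5*2 = 86/55 = 1.5636

1.5636 bits


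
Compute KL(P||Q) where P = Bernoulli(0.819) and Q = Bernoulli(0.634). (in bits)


KL = p*log2(p/q) + (1-p)*log2((1-p)/(1-q)) = 0.819*log2(0.819/0.634) + 0.181*log2(0.181/0.366) = 0.1187

0.1187 bits


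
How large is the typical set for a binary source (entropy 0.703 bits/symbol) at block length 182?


log2|A_typical| = nH = 182 * 0.703 = 127.946, so |A_typical| ~ 2^127.946 = 3.278e+38

3.278e+38


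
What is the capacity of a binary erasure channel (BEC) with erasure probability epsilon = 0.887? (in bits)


C = 1 - epsilon = 1 - 0.887 = 0.113

0.113 bits


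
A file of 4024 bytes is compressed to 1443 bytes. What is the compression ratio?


Ratio = original / compressed = 4024 / 1443 = 2.7886

2.7886


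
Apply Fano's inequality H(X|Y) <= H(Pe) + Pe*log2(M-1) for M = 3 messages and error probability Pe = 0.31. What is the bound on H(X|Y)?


H(Pe) = -Pe*log2(Pe) - (1-Pe)*log2(1-Pe) = -0.31*log2(0.31) - 0.69*log2(0.69) = 0.523795 + 0.369379 = 0.8932. Pe*log2(M-1) = 0.31*log2(2) = 0.310000. Bound = H(Pe) + Pe*log2(M-1) = 0.523795 + 0.369379 + 0.310000 = 1.2032

1.2032 bits


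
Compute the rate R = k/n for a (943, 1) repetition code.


Rate = k/n = 1/943

1/943


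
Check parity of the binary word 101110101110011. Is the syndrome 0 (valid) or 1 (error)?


Syndrome = XOR of all bits = 1 XOR 0 XOR 1 XOR 1 XOR 1 XOR 0 XOR 1 XOR 0 XOR 1 XOR 1 XOR 1 XOR 0 XOR 0 XOR 1 XOR 1 = 0

0


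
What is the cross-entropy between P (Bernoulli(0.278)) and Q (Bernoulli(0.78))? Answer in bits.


H(P,Q) = -p*log2(q) - (1-p)*log2(1-q). -0.278*log2(0.78) = 0.099650; -0.722*log2(0.22) = 1.577155. H(P,Q) = 0.099650 + 1.577155 = 1.6768

1.6768 bits


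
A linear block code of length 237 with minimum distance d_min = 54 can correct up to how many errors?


Correction capability = floor((d-1)/2) = floor((54-1)/2) = 26

26 errors


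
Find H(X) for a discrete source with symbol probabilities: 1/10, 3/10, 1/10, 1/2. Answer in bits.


H = -sum(p_i * log2(p_i)). Terms: -(1/10)*log2(1/10) = 0.332193; -(3/10)*log2(3/10) = 0.521090; -(1/10)*log2(1/10) = 0.332193; -(1/2)*log2(1/2) = 0.500000. H = 0.332193 + 0.521090 + 0.332193 + 0.500000 = 1.6855

1.6855 bits


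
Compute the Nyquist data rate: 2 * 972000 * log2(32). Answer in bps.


Rate = 2 * B * log2(M) = 2 * 972000 * 5.0 = 9720000.0

9720000.0 bps


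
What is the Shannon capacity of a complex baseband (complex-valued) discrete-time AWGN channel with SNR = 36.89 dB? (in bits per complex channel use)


SNR_linear = 10^(36.89/10) = 4886.5236; C = log2(1 + SNR_linear) = log2(1 + 4886.5236) = 12.2549

12.2549 bits/channel use


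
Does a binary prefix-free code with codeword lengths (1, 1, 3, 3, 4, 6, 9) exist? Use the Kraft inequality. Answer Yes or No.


Kraft sum = sum(2^(-l_i)) = 1.3301, need <= 1. Result: violated (a binary prefix-free code with these lengths cannot exist)

No


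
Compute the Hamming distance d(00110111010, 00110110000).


Count differing positions: . . . . . . . ^ . ^ . = 2 differences

2


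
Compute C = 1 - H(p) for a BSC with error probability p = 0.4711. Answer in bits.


H(p) = -p*log2(p) - (1-p)*log2(1-p) = -0.4711*log2(0.4711) - 0.5289*log2(0.5289) = 0.511565 + 0.486024 = 0.9976. C = 1 - H(p) = 1 - 0.9976 = 0.0024

0.0024 bits


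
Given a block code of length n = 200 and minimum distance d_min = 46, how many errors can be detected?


Detection capability = d_min - 1 = 46 - 1 = 45

45 errors


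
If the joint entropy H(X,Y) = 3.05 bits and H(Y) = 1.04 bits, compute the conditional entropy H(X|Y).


H(X|Y) = H(X,Y) - H(Y) = 3.05 - 1.04 = 2.01

2.01 bits


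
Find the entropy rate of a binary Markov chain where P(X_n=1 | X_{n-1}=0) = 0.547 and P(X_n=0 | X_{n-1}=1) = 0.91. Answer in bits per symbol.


Stationary distribution: pi_0 = p10/(p01+p10) = 0.6246, pi_1 = 0.3754. Entropy rate H' = pi_0*H(p01) + pi_1*H(p10) = 0.6246*0.9936 + 0.3754*0.4365 = 0.7844

0.7844 bits/symbol


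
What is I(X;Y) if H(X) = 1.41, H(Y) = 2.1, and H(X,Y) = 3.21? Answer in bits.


I(X;Y) = H(X) + H(Y) - H(X,Y) = 1.41 + 2.1 - 3.21 = 0.3

0.3 bits


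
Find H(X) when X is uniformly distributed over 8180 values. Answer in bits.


H = log2(n) = log2(8180) = 12.9979

12.9979 bits


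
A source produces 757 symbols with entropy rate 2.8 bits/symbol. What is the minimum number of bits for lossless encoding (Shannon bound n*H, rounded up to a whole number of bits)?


Minimum bits >= n * H = 757 * 2.8 = 2119.6, rounded up to a whole number of bits = 2120

2120 bits


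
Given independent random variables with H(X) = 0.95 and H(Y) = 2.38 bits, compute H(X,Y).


For independent variables, H(X,Y) = H(X) + H(Y) = 0.95 + 2.38 = 3.33

3.33 bits


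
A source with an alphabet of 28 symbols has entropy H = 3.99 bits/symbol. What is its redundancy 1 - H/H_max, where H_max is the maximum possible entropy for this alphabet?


H_max = log2(K) = log2(28) = 4.8074 bits/symbol. Redundancy = 1 - H/H_max = 1 - 3.99/4.8074 = 1 - 0.83 = 0.17

0.17


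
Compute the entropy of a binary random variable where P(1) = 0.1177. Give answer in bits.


H = -p*log2(p) - (1-p)*log2(1-p). -0.1177*log2(0.1177) = 0.363318; -0.8823*log2(0.8823) = 0.159395. H = 0.363318 + 0.159395 = 0.5227

0.5227 bits


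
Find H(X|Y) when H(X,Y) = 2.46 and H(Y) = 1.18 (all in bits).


H(X|Y) = H(X,Y) - H(Y) = 2.46 - 1.18 = 1.28

1.28 bits


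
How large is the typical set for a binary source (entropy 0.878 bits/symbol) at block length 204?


log2|A_typical| = nH = 204 * 0.878 = 179.112, so |A_typical| ~ 2^179.112 = 8.281e+53

8.281e+53


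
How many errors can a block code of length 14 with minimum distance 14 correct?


Correction capability = floor((d-1)/2) = floor((14-1)/2) = 6

6 errors


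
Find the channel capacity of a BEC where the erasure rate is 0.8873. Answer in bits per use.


C = 1 - epsilon = 1 - 0.8873 = 0.1127

0.1127 bits


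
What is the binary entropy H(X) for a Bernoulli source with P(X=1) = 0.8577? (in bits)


H = -p*log2(p) - (1-p)*log2(1-p). -0.8577*log2(0.8577) = 0.189942; -0.1423*log2(0.1423) = 0.400289. H = 0.189942 + 0.400289 = 0.5902

0.5902 bits


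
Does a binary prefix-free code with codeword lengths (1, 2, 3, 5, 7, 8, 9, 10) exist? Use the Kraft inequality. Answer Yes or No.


Kraft sum = sum(2^(-l_i)) = 0.9209, need <= 1. Result: satisfied (a binary prefix-free code with these lengths exists)

Yes


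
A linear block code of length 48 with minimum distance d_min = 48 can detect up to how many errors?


Detection capability = d_min - 1 = 48 - 1 = 47

47 errors


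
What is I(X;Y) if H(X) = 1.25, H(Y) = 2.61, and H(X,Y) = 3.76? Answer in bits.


I(X;Y) = H(X) + H(Y) - H(X,Y) = 1.25 + 2.61 - 3.76 = 0.1

0.1 bits


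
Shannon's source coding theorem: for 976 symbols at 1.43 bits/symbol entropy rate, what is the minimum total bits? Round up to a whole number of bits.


Minimum bits >= n * H = 976 * 1.43 = 1395.68, rounded up to a whole number of bits = 1396

1396 bits


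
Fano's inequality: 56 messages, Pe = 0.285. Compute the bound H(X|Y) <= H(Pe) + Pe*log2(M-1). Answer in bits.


H(Pe) = -Pe*log2(Pe) - (1-Pe)*log2(1-Pe) = -0.285*log2(0.285) - 0.715*log2(0.715) = 0.516125 + 0.346049 = 0.8622. Pe*log2(M-1) = 0.285*log2(55) = 1.647688. Bound = H(Pe) + Pe*log2(M-1) = 0.516125 + 0.346049 + 1.647688 = 2.5099

2.5099 bits


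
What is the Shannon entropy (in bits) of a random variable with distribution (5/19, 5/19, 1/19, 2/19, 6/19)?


H = -sum(p_i * log2(p_i)). Terms: -(5/19)*log2(5/19) = 0.506842; -(5/19)*log2(5/19) = 0.506842; -(1/19)*log2(1/19) = 0.223575; -(2/19)*log2(2/19) = 0.341887; -(6/19)*log2(6/19) = 0.525147. H = 0.506842 + 0.506842 + 0.223575 + 0.341887 + 0.525147 = 2.1043

2.1043 bits


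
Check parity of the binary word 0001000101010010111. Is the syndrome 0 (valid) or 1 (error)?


Syndrome = XOR of all bits = 0 XOR 0 XOR 0 XOR 1 XOR 0 XOR 0 XOR 0 XOR 1 XOR 0 XOR 1 XOR 0 XOR 1 XOR 0 XOR 0 XOR 1 XOR 0 XOR 1 XOR 1 XOR 1 = 0

0


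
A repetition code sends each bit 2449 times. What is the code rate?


Rate = k/n = 1/2449

1/2449
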